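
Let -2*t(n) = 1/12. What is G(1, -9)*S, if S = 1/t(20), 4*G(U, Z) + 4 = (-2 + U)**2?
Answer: 18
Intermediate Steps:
G(U, Z) = -1 + (-2 + U)**2/4
t(n) = -1/24 (t(n) = -1/(2*12) = -1/2*1/12 = -1/24)
S = -24 (S = 1/(-1/24) = -24)
G(1, -9)*S = ((1/4)*1*(-4 + 1))*(-24) = ((1/4)*1*(-3))*(-24) = -3/4*(-24) = 18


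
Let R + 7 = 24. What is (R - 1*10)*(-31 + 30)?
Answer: -7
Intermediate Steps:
R = 17 (R = -7 + 24 = 17)
(R - 1*10)*(-31 + 30) = (17 - 1*10)*(-31 + 30) = (17 - 10)*(-1) = 7*(-1) = -7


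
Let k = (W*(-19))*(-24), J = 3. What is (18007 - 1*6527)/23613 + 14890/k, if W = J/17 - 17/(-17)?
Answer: 67576181/2392784 ≈ 28.242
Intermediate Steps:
W = 20/17 (W = 3/17 - 17/(-17) = 3*(1/17) - 17*(-1/17) = 3/17 + 1 = 20/17 ≈ 1.1765)
k = 9120/17 (k = ((20/17)*(-19))*(-24) = -380/17*(-24) = 9120/17 ≈ 536.47)
(18007 - 1*6527)/23613 + 14890/k = (18007 - 1*6527)/23613 + 14890/(9120/17) = (18007 - 6527)*(1/23613) + 14890*(17/9120) = 11480*(1/23613) + 25313/912 = 11480/23613 + 25313/912 = 67576181/2392784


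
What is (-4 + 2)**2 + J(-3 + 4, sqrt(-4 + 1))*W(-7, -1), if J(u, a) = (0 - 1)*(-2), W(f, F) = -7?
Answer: -10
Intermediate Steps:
J(u, a) = 2 (J(u, a) = -1*(-2) = 2)
(-4 + 2)**2 + J(-3 + 4, sqrt(-4 + 1))*W(-7, -1) = (-4 + 2)**2 + 2*(-7) = (-2)**2 - 14 = 4 - 14 = -10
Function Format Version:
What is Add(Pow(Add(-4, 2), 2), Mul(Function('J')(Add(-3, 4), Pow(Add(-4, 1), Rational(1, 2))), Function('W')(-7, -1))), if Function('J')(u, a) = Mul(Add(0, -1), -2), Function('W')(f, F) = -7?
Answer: -10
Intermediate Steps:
Function('J')(u, a) = 2 (Function('J')(u, a) = Mul(-1, -2) = 2)
Add(Pow(Add(-4, 2), 2), Mul(Function('J')(Add(-3, 4), Pow(Add(-4, 1), Rational(1, 2))), Function('W')(-7, -1))) = Add(Pow(Add(-4, 2), 2), Mul(2, -7)) = Add(Pow(-2, 2), -14) = Add(4, -14) = -10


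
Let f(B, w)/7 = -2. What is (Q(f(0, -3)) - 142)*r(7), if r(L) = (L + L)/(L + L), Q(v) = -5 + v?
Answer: -161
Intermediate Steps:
f(B, w) = -14 (f(B, w) = 7*(-2) = -14)
r(L) = 1 (r(L) = (2*L)/((2*L)) = (2*L)*(1/(2*L)) = 1)
(Q(f(0, -3)) - 142)*r(7) = ((-5 - 14) - 142)*1 = (-19 - 142)*1 = -161*1 = -161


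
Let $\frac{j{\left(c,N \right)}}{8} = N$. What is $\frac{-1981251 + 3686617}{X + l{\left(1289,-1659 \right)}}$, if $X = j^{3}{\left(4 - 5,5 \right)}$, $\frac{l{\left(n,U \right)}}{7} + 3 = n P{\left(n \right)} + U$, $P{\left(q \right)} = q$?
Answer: $\frac{1705366}{11683013} \approx 0.14597$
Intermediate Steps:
$j{\left(c,N \right)} = 8 N$
$l{\left(n,U \right)} = -21 + 7 U + 7 n^{2}$ ($l{\left(n,U \right)} = -21 + 7 \left(n n + U\right) = -21 + 7 \left(n^{2} + U\right) = -21 + 7 \left(U + n^{2}\right) = -21 + \left(7 U + 7 n^{2}\right) = -21 + 7 U + 7 n^{2}$)
$X = 64000$ ($X = \left(8 \cdot 5\right)^{3} = 40^{3} = 64000$)
$\frac{-1981251 + 3686617}{X + l{\left(1289,-1659 \right)}} = \frac{-1981251 + 3686617}{64000 + \left(-21 + 7 \left(-1659\right) + 7 \cdot 1289^{2}\right)} = \frac{1705366}{64000 - -11619013} = \frac{1705366}{64000 + 11619013} = \frac{1705366}{11683013}$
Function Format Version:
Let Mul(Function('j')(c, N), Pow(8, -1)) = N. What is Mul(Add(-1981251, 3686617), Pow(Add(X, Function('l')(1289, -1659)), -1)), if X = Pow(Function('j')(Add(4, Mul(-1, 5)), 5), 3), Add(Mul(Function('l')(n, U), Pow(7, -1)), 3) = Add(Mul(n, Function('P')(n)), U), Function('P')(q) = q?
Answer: Rational(1705366, 11683013) ≈ 0.14597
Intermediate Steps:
Function('j')(c, N) = Mul(8, N)
Function('l')(n, U) = Add(-21, Mul(7, U), Mul(7, Pow(n, 2))) (Function('l')(n, U) = Add(-21, Mul(7, Add(Mul(n, n), U))) = Add(-21, Mul(7, Add(Pow(n, 2), U))) = Add(-21, Mul(7, Add(U, Pow(n, 2)))) = Add(-21, Add(Mul(7, U), Mul(7, Pow(n, 2)))) = Add(-21, Mul(7, U), Mul(7, Pow(n, 2))))
X = 64000 (X = Pow(Mul(8, 5), 3) = Pow(40, 3) = 64000)
Mul(Add(-1981251, 3686617), Pow(Add(X, Function('l')(1289, -1659)), -1)) = Mul(Add(-1981251, 3686617), Pow(Add(64000, Add(-21, Mul(7, -1659), Mul(7, Pow(1289, 2)))), -1)) = Mul(1705366, Pow(Add(64000, Add(-21, -11613, Mul(7, 1661521))), -1)) = Mul(1705366, Pow(Add(64000, Add(-21, -11613, 11630647)), -1)) = Mul(1705366, Pow(Add(64000, 11619013), -1)) = Mul(1705366, Pow(11683013, -1)) = Mul(1705366, Rational(1, 11683013)) = Rational(1705366, 11683013)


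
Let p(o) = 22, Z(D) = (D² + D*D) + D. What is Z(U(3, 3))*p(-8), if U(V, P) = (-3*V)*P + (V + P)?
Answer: 18942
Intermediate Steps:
U(V, P) = P + V - 3*P*V (U(V, P) = -3*P*V + (P + V) = P + V - 3*P*V)
Z(D) = D + 2*D² (Z(D) = (D² + D²) + D = 2*D² + D = D + 2*D²)
Z(U(3, 3))*p(-8) = ((3 + 3 - 3*3*3)*(1 + 2*(3 + 3 - 3*3*3)))*22 = ((3 + 3 - 27)*(1 + 2*(3 + 3 - 27)))*22 = -21*(1 + 2*(-21))*22 = -21*(1 - 42)*22 = -21*(-41)*22 = 861*22 = 18942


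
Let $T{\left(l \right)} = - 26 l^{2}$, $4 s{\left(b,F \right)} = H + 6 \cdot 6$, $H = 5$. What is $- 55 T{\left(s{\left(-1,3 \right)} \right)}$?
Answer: $\frac{1201915}{8} \approx 1.5024 \cdot 10^{5}$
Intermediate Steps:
$s{\left(b,F \right)} = \frac{41}{4}$ ($s{\left(b,F \right)} = \frac{5 + 6 \cdot 6}{4} = \frac{5 + 36}{4} = \frac{1}{4} \cdot 41 = \frac{41}{4}$)
$- 55 T{\left(s{\left(-1,3 \right)} \right)} = - 55 \left(- 26 \left(\frac{41}{4}\right)^{2}\right) = - 55 \left(\left(-26\right) \frac{1681}{16}\right) = \left(-55\right) \left(- \frac{21853}{8}\right) = \frac{1201915}{8}$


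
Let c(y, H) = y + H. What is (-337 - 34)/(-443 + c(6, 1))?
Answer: 371/436 ≈ 0.85092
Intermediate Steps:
c(y, H) = H + y
(-337 - 34)/(-443 + c(6, 1)) = (-337 - 34)/(-443 + (1 + 6)) = -371/(-443 + 7) = -371/(-436) = -371*(-1/436) = 371/436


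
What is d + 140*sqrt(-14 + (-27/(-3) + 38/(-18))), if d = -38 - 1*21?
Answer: -59 + 1120*I/3 ≈ -59.0 + 373.33*I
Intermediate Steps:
d = -59 (d = -38 - 21 = -59)
d + 140*sqrt(-14 + (-27/(-3) + 38/(-18))) = -59 + 140*sqrt(-14 + (-27/(-3) + 38/(-18))) = -59 + 140*sqrt(-14 + (-27*(-1/3) + 38*(-1/18))) = -59 + 140*sqrt(-14 + (9 - 19/9)) = -59 + 140*sqrt(-14 + 62/9) = -59 + 140*sqrt(-64/9) = -59 + 140*(8*I/3) = -59 + 1120*I/3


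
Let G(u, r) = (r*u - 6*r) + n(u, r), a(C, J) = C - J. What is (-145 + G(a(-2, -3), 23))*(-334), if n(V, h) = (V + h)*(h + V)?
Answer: -105544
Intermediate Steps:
n(V, h) = (V + h)**2 (n(V, h) = (V + h)*(V + h) = (V + h)**2)
G(u, r) = (r + u)**2 - 6*r + r*u (G(u, r) = (r*u - 6*r) + (u + r)**2 = (-6*r + r*u) + (r + u)**2 = (r + u)**2 - 6*r + r*u)
(-145 + G(a(-2, -3), 23))*(-334) = (-145 + ((23 + (-2 - 1*(-3)))**2 - 6*23 + 23*(-2 - 1*(-3))))*(-334) = (-145 + ((23 + (-2 + 3))**2 - 138 + 23*(-2 + 3)))*(-334) = (-145 + ((23 + 1)**2 - 138 + 23*1))*(-334) = (-145 + (24**2 - 138 + 23))*(-334) = (-145 + (576 - 138 + 23))*(-334) = (-145 + 461)*(-334) = 316*(-334) = -105544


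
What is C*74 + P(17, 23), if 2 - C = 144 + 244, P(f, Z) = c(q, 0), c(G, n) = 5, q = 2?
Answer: -28559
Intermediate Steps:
P(f, Z) = 5
C = -386 (C = 2 - (144 + 244) = 2 - 1*388 = 2 - 388 = -386)
C*74 + P(17, 23) = -386*74 + 5 = -28564 + 5 = -28559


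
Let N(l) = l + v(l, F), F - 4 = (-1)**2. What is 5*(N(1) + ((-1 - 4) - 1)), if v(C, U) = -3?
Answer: -40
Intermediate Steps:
F = 5 (F = 4 + (-1)**2 = 4 + 1 = 5)
N(l) = -3 + l (N(l) = l - 3 = -3 + l)
5*(N(1) + ((-1 - 4) - 1)) = 5*((-3 + 1) + ((-1 - 4) - 1)) = 5*(-2 + (-5 - 1)) = 5*(-2 - 6) = 5*(-8) = -40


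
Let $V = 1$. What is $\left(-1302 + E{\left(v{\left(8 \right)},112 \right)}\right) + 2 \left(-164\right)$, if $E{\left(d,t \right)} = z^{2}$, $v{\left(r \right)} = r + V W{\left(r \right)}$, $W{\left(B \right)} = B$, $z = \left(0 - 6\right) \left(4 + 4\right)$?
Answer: $674$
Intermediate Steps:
$z = -48$ ($z = \left(-6\right) 8 = -48$)
$v{\left(r \right)} = 2 r$ ($v{\left(r \right)} = r + 1 r = r + r = 2 r$)
$E{\left(d,t \right)} = 2304$ ($E{\left(d,t \right)} = \left(-48\right)^{2} = 2304$)
$\left(-1302 + E{\left(v{\left(8 \right)},112 \right)}\right) + 2 \left(-164\right) = \left(-1302 + 2304\right) + 2 \left(-164\right) = 1002 - 328 = 674$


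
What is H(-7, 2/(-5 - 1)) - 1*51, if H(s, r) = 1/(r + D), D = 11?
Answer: -1629/32 ≈ -50.906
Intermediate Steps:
H(s, r) = 1/(11 + r) (H(s, r) = 1/(r + 11) = 1/(11 + r))
H(-7, 2/(-5 - 1)) - 1*51 = 1/(11 + 2/(-5 - 1)) - 1*51 = 1/(11 + 2/(-6)) - 51 = 1/(11 - ⅙*2) - 51 = 1/(11 - ⅓) - 51 = 1/(32/3) - 51 = 3/32 - 51 = -1629/32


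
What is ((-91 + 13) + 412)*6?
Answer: 2004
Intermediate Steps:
((-91 + 13) + 412)*6 = (-78 + 412)*6 = 334*6 = 2004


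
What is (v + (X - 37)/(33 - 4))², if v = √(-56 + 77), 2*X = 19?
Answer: 73669/3364 - 55*√21/29 ≈ 13.208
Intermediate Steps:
X = 19/2 (X = (½)*19 = 19/2 ≈ 9.5000)
v = √21 ≈ 4.5826
(v + (X - 37)/(33 - 4))² = (√21 + (19/2 - 37)/(33 - 4))² = (√21 - 55/2/29)² = (√21 - 55/2*1/29)² = (√21 - 55/58)² = (-55/58 + √21)²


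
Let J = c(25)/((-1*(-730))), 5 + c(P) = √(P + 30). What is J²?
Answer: 4/26645 - √55/53290 ≈ 1.0955e-5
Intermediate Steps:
c(P) = -5 + √(30 + P) (c(P) = -5 + √(P + 30) = -5 + √(30 + P))
J = -1/146 + √55/730 (J = (-5 + √(30 + 25))/((-1*(-730))) = (-5 + √55)/730 = (-5 + √55)*(1/730) = -1/146 + √55/730 ≈ 0.0033099)
J² = (-1/146 + √55/730)²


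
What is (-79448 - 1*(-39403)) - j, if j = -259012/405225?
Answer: -16226976113/405225 ≈ -40044.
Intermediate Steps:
j = -259012/405225 (j = -259012*1/405225 = -259012/405225 ≈ -0.63918)
(-79448 - 1*(-39403)) - j = (-79448 - 1*(-39403)) - 1*(-259012/405225) = (-79448 + 39403) + 259012/405225 = -40045 + 259012/405225 = -16226976113/405225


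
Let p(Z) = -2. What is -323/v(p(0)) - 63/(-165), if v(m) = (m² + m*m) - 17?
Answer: 17954/495 ≈ 36.271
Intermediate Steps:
v(m) = -17 + 2*m² (v(m) = (m² + m²) - 17 = 2*m² - 17 = -17 + 2*m²)
-323/v(p(0)) - 63/(-165) = -323/(-17 + 2*(-2)²) - 63/(-165) = -323/(-17 + 2*4) - 63*(-1/165) = -323/(-17 + 8) + 21/55 = -323/(-9) + 21/55 = -323*(-⅑) + 21/55 = 323/9 + 21/55 = 17954/495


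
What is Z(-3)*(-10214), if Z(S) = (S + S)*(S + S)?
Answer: -367704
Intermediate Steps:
Z(S) = 4*S² (Z(S) = (2*S)*(2*S) = 4*S²)
Z(-3)*(-10214) = (4*(-3)²)*(-10214) = (4*9)*(-10214) = 36*(-10214) = -367704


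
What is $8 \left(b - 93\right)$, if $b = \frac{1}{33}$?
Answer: $- \frac{24544}{33} \approx -743.76$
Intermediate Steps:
$b = \frac{1}{33} \approx 0.030303$
$8 \left(b - 93\right) = 8 \left(\frac{1}{33} - 93\right) = 8 \left(- \frac{3068}{33}\right) = - \frac{24544}{33}$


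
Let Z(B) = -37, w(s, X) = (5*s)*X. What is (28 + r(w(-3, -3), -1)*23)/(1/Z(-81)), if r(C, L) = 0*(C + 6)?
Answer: -1036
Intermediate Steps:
w(s, X) = 5*X*s
r(C, L) = 0 (r(C, L) = 0*(6 + C) = 0)
(28 + r(w(-3, -3), -1)*23)/(1/Z(-81)) = (28 + 0*23)/(1/(-37)) = (28 + 0)/(-1/37) = 28*(-37) = -1036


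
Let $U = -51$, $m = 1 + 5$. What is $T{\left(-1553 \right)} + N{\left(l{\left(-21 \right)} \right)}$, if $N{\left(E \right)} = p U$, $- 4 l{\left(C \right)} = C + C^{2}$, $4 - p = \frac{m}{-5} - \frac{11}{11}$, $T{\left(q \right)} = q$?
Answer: $- \frac{9346}{5} \approx -1869.2$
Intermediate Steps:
$m = 6$
$p = \frac{31}{5}$ ($p = 4 - \left(\frac{6}{-5} - \frac{11}{11}\right) = 4 - \left(6 \left(- \frac{1}{5}\right) - 1\right) = 4 - \left(- \frac{6}{5} - 1\right) = 4 - - \frac{11}{5} = 4 + \frac{11}{5} = \frac{31}{5} \approx 6.2$)
$l{\left(C \right)} = - \frac{C}{4} - \frac{C^{2}}{4}$ ($l{\left(C \right)} = - \frac{C + C^{2}}{4} = - \frac{C}{4} - \frac{C^{2}}{4}$)
$N{\left(E \right)} = - \frac{1581}{5}$ ($N{\left(E \right)} = \frac{31}{5} \left(-51\right) = - \frac{1581}{5}$)
$T{\left(-1553 \right)} + N{\left(l{\left(-21 \right)} \right)} = -1553 - \frac{1581}{5} = - \frac{9346}{5}$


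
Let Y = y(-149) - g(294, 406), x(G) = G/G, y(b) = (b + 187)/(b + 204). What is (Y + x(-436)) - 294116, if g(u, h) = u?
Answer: -16192457/55 ≈ -2.9441e+5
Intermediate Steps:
y(b) = (187 + b)/(204 + b)
x(G) = 1
Y = -16132/55 (Y = (187 - 149)/(204 - 149) - 1*294 = 38/55 - 294 = -16132/55 ≈ -293.31)
(Y + x(-436)) - 294116 = (-16132/55 + 1) - 294116 = -16077/55 - 294116 = -16192457/55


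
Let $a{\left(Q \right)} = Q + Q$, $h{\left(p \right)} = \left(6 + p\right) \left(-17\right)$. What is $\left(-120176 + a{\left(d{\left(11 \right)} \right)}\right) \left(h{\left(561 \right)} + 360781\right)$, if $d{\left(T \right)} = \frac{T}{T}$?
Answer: $-42198138708$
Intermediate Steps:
$d{\left(T \right)} = 1$
$h{\left(p \right)} = -102 - 17 p$
$a{\left(Q \right)} = 2 Q$
$\left(-120176 + a{\left(d{\left(11 \right)} \right)}\right) \left(h{\left(561 \right)} + 360781\right) = \left(-120176 + 2 \cdot 1\right) \left(\left(-102 - 9537\right) + 360781\right) = \left(-120176 + 2\right) \left(\left(-102 - 9537\right) + 360781\right) = - 120174 \left(-9639 + 360781\right) = \left(-120174\right) 351142 = -42198138708$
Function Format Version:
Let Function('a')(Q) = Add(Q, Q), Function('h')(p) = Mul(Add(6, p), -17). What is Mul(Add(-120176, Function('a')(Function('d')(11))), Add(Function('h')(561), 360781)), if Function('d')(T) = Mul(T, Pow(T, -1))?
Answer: -42198138708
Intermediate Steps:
Function('d')(T) = 1
Function('h')(p) = Add(-102, Mul(-17, p))
Function('a')(Q) = Mul(2, Q)
Mul(Add(-120176, Function('a')(Function('d')(11))), Add(Function('h')(561), 360781)) = Mul(Add(-120176, Mul(2, 1)), Add(Add(-102, Mul(-17, 561)), 360781)) = Mul(Add(-120176, 2), Add(Add(-102, -9537), 360781)) = Mul(-120174, Add(-9639, 360781)) = Mul(-120174, 351142) = -42198138708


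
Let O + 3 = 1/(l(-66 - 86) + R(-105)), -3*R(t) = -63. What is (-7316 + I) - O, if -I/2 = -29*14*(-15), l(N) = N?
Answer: -2553582/131 ≈ -19493.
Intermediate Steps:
R(t) = 21 (R(t) = -⅓*(-63) = 21)
O = -394/131 (O = -3 + 1/((-66 - 86) + 21) = -3 + 1/(-152 + 21) = -3 + 1/(-131) = -3 - 1/131 = -394/131 ≈ -3.0076)
I = -12180 (I = -2*(-29*14)*(-15) = -(-812)*(-15) = -2*6090 = -12180)
(-7316 + I) - O = (-7316 - 12180) - 1*(-394/131) = -19496 + 394/131 = -2553582/131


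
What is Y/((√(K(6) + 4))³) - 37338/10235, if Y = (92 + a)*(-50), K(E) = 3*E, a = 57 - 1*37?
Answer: -37338/10235 - 1400*√22/121 ≈ -57.917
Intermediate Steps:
a = 20 (a = 57 - 37 = 20)
Y = -5600 (Y = (92 + 20)*(-50) = 112*(-50) = -5600)
Y/((√(K(6) + 4))³) - 37338/10235 = -5600/(3*6 + 4)^(3/2) - 37338/10235 = -5600/(18 + 4)^(3/2) - 37338*1/10235 = -5600*√22/484 - 37338/10235 = -1400*√22/121 - 37338/10235 = -37338/10235 - 1400*√22/121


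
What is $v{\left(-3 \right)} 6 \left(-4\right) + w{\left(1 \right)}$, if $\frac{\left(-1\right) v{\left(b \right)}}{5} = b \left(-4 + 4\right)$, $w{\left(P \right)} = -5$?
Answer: $-5$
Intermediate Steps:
$v{\left(b \right)} = 0$ ($v{\left(b \right)} = - 5 b \left(-4 + 4\right) = - 5 b 0 = \left(-5\right) 0 = 0$)
$v{\left(-3 \right)} 6 \left(-4\right) + w{\left(1 \right)} = 0 \cdot 6 \left(-4\right) - 5 = 0 \left(-24\right) - 5 = 0 - 5 = -5$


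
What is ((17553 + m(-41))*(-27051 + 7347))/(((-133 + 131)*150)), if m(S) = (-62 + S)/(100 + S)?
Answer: 1700330408/1475 ≈ 1.1528e+6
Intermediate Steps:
m(S) = (-62 + S)/(100 + S)
((17553 + m(-41))*(-27051 + 7347))/(((-133 + 131)*150)) = ((17553 + (-62 - 41)/(100 - 41))*(-27051 + 7347))/(((-133 + 131)*150)) = ((17553 - 103/59)*(-19704))/((-2*150)) = ((17553 + (1/59)*(-103))*(-19704))/(-300) = ((17553 - 103/59)*(-19704))*(-1/300) = ((1035524/59)*(-19704))*(-1/300) = -20403964896/59*(-1/300) = 1700330408/1475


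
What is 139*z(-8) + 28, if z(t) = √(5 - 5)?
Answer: 28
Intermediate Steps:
z(t) = 0 (z(t) = √0 = 0)
139*z(-8) + 28 = 139*0 + 28 = 0 + 28 = 28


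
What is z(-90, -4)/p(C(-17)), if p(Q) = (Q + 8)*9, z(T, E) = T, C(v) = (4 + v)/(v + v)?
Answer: -68/57 ≈ -1.1930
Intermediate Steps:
C(v) = (4 + v)/(2*v) (C(v) = (4 + v)/((2*v)) = (4 + v)*(1/(2*v)) = (4 + v)/(2*v))
p(Q) = 72 + 9*Q (p(Q) = (8 + Q)*9 = 72 + 9*Q)
z(-90, -4)/p(C(-17)) = -90/(72 + 9*((1/2)*(4 - 17)/(-17))) = -90/(72 + 9*((1/2)*(-1/17)*(-13))) = -90/(72 + 9*(13/34)) = -90/(72 + 117/34) = -90/2565/34 = -90*34/2565 = -68/57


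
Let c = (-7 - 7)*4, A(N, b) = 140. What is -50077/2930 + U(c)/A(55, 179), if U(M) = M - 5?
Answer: -718951/41020 ≈ -17.527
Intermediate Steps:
c = -56 (c = -14*4 = -56)
U(M) = -5 + M
-50077/2930 + U(c)/A(55, 179) = -50077/2930 + (-5 - 56)/140 = -50077*1/2930 - 61*1/140 = -50077/2930 - 61/140 = -718951/41020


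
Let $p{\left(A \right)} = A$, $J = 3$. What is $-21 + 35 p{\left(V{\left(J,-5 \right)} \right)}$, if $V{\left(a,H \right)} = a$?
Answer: $84$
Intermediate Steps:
$-21 + 35 p{\left(V{\left(J,-5 \right)} \right)} = -21 + 35 \cdot 3 = -21 + 105 = 84$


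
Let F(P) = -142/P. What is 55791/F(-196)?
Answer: 5467518/71 ≈ 77007.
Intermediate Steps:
55791/F(-196) = 55791/((-142/(-196))) = 55791/((-142*(-1/196))) = 55791/(71/98) = 55791*(98/71) = 5467518/71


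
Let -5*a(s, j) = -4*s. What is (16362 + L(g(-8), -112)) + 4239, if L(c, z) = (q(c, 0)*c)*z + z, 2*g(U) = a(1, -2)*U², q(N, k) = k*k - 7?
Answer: 202797/5 ≈ 40559.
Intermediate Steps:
q(N, k) = -7 + k² (q(N, k) = k² - 7 = -7 + k²)
a(s, j) = 4*s/5 (a(s, j) = -(-4)*s/5 = 4*s/5)
g(U) = 2*U²/5 (g(U) = (((⅘)*1)*U²)/2 = (4*U²/5)/2 = 2*U²/5)
L(c, z) = z - 7*c*z (L(c, z) = ((-7 + 0²)*c)*z + z = ((-7 + 0)*c)*z + z = (-7*c)*z + z = -7*c*z + z = z - 7*c*z)
(16362 + L(g(-8), -112)) + 4239 = (16362 - 112*(1 - 14*(-8)²/5)) + 4239 = (16362 - 112*(1 - 14*64/5)) + 4239 = (16362 - 112*(1 - 7*128/5)) + 4239 = (16362 - 112*(1 - 896/5)) + 4239 = (16362 - 112*(-891/5)) + 4239 = (16362 + 99792/5) + 4239 = 181602/5 + 4239 = 202797/5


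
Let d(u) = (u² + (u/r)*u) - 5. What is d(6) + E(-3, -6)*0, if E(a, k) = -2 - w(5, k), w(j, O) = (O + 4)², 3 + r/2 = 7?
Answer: 71/2 ≈ 35.500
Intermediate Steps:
r = 8 (r = -6 + 2*7 = -6 + 14 = 8)
w(j, O) = (4 + O)²
E(a, k) = -2 - (4 + k)²
d(u) = -5 + 9*u²/8 (d(u) = (u² + (u/8)*u) - 5 = (u² + u²/8) - 5 = 9*u²/8 - 5 = -5 + 9*u²/8)
d(6) + E(-3, -6)*0 = (-5 + (9/8)*6²) + (-2 - (4 - 6)²)*0 = (-5 + (9/8)*36) + (-2 - 1*(-2)²)*0 = (-5 + 81/2) + (-2 - 1*4)*0 = 71/2 + (-2 - 4)*0 = 71/2 - 6*0 = 71/2 + 0 = 71/2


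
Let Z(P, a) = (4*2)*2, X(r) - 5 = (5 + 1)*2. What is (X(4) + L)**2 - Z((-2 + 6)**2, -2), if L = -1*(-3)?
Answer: 384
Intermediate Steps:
L = 3
X(r) = 17 (X(r) = 5 + (5 + 1)*2 = 5 + 6*2 = 5 + 12 = 17)
Z(P, a) = 16 (Z(P, a) = 8*2 = 16)
(X(4) + L)**2 - Z((-2 + 6)**2, -2) = (17 + 3)**2 - 1*16 = 20**2 - 16 = 400 - 16 = 384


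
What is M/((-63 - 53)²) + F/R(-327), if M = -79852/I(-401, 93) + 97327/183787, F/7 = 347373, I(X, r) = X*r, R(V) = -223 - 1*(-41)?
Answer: -1232198833371531473/92227001360496 ≈ -13361.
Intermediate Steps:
R(V) = -182 (R(V) = -223 + 41 = -182)
F = 2431611 (F = 7*347373 = 2431611)
M = 18305375335/6853968591 (M = -79852/((-401*93)) + 97327/183787 = -79852/(-37293) + 97327*(1/183787) = -79852*(-1/37293) + 97327/183787 = 79852/37293 + 97327/183787 = 18305375335/6853968591 ≈ 2.6708)
M/((-63 - 53)²) + F/R(-327) = 18305375335/(6853968591*((-63 - 53)²)) + 2431611/(-182) = 18305375335/(6853968591*((-116)²)) + 2431611*(-1/182) = (18305375335/6853968591)/13456 - 26721/2 = (18305375335/6853968591)*(1/13456) - 26721/2 = 18305375335/92227001360496 - 26721/2 = -1232198833371531473/92227001360496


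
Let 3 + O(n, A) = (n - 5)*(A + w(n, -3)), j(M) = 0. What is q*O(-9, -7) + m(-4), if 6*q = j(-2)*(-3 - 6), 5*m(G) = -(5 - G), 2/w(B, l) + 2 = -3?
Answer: -9/5 ≈ -1.8000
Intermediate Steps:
w(B, l) = -⅖ (w(B, l) = 2/(-2 - 3) = 2/(-5) = 2*(-⅕) = -⅖)
m(G) = -1 + G/5 (m(G) = (-(5 - G))/5 = (-5 + G)/5 = -1 + G/5)
q = 0 (q = (0*(-3 - 6))/6 = (0*(-9))/6 = (⅙)*0 = 0)
O(n, A) = -3 + (-5 + n)*(-⅖ + A) (O(n, A) = -3 + (n - 5)*(A - ⅖) = -3 + (-5 + n)*(-⅖ + A))
q*O(-9, -7) + m(-4) = 0*(-1 - 5*(-7) - ⅖*(-9) - 7*(-9)) + (-1 + (⅕)*(-4)) = 0*(-1 + 35 + 18/5 + 63) + (-1 - ⅘) = 0*(503/5) - 9/5 = 0 - 9/5 = -9/5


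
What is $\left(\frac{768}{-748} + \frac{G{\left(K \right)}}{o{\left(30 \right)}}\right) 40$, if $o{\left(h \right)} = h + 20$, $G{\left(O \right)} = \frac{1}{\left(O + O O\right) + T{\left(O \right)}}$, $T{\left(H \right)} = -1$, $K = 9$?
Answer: $- \frac{3416852}{83215} \approx -41.061$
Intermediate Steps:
$G{\left(O \right)} = \frac{1}{-1 + O + O^{2}}$ ($G{\left(O \right)} = \frac{1}{\left(O + O O\right) - 1} = \frac{1}{\left(O + O^{2}\right) - 1} = \frac{1}{-1 + O + O^{2}}$)
$o{\left(h \right)} = 20 + h$
$\left(\frac{768}{-748} + \frac{G{\left(K \right)}}{o{\left(30 \right)}}\right) 40 = \left(\frac{768}{-748} + \frac{1}{\left(-1 + 9 + 9^{2}\right) \left(20 + 30\right)}\right) 40 = \left(768 \left(- \frac{1}{748}\right) + \frac{1}{\left(-1 + 9 + 81\right) 50}\right) 40 = \left(- \frac{192}{187} + \frac{1}{89} \cdot \frac{1}{50}\right) 40 = \left(- \frac{192}{187} + \frac{1}{4450}\right) 40 = \left(- \frac{854213}{832150}\right) 40 = - \frac{3416852}{83215}$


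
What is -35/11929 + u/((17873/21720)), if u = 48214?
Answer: 12492144560765/213207017 ≈ 58592.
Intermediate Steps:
-35/11929 + u/((17873/21720)) = -35/11929 + 48214/((17873/21720)) = -35*1/11929 + 48214/((17873*(1/21720))) = -35/11929 + 48214/(17873/21720) = -35/11929 + 48214*(21720/17873) = -35/11929 + 1047208080/17873 = 12492144560765/213207017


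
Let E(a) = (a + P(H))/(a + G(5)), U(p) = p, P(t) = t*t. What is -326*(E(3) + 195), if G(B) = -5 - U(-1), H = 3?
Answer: -59658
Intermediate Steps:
P(t) = t**2
G(B) = -4 (G(B) = -5 - 1*(-1) = -5 + 1 = -4)
E(a) = (9 + a)/(-4 + a) (E(a) = (a + 3**2)/(a - 4) = (a + 9)/(-4 + a) = (9 + a)/(-4 + a))
-326*(E(3) + 195) = -326*((9 + 3)/(-4 + 3) + 195) = -326*(12/(-1) + 195) = -326*(-1*12 + 195) = -326*(-12 + 195) = -326*183 = -59658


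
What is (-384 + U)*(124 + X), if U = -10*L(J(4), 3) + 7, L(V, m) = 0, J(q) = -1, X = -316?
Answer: 72384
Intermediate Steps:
U = 7 (U = -10*0 + 7 = 0 + 7 = 7)
(-384 + U)*(124 + X) = (-384 + 7)*(124 - 316) = -377*(-192) = 72384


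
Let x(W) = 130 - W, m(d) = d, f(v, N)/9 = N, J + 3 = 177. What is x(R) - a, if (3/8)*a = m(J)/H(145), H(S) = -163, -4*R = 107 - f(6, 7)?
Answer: 23447/163 ≈ 143.85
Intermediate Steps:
J = 174 (J = -3 + 177 = 174)
f(v, N) = 9*N
R = -11 (R = -(107 - 9*7)/4 = -(107 - 1*63)/4 = -(107 - 63)/4 = -¼*44 = -11)
a = -464/163 (a = 8*(174/(-163))/3 = 8*(174*(-1/163))/3 = (8/3)*(-174/163) = -464/163 ≈ -2.8466)
x(R) - a = (130 - 1*(-11)) - 1*(-464/163) = (130 + 11) + 464/163 = 141 + 464/163 = 23447/163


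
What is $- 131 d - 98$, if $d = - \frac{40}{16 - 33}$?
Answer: $- \frac{6906}{17} \approx -406.24$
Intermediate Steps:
$d = \frac{40}{17}$ ($d = - \frac{40}{-17} = \left(-40\right) \left(- \frac{1}{17}\right) = \frac{40}{17} \approx 2.3529$)
$- 131 d - 98 = \left(-131\right) \frac{40}{17} - 98 = - \frac{5240}{17} - 98 = - \frac{6906}{17}$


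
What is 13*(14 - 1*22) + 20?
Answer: -84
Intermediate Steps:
13*(14 - 1*22) + 20 = 13*(14 - 22) + 20 = 13*(-8) + 20 = -104 + 20 = -84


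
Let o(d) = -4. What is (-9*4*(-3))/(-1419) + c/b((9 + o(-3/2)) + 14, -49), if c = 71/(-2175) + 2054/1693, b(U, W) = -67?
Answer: -10937895131/116694977025 ≈ -0.093731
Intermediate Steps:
c = 4347247/3682275 (c = 71*(-1/2175) + 2054*(1/1693) = -71/2175 + 2054/1693 = 4347247/3682275 ≈ 1.1806)
(-9*4*(-3))/(-1419) + c/b((9 + o(-3/2)) + 14, -49) = (-9*4*(-3))/(-1419) + (4347247/3682275)/(-67) = -36*(-3)*(-1/1419) + (4347247/3682275)*(-1/67) = 108*(-1/1419) - 4347247/246712425 = -36/473 - 4347247/246712425 = -10937895131/116694977025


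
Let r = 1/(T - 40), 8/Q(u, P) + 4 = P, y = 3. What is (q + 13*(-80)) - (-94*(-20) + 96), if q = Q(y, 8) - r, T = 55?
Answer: -45211/15 ≈ -3014.1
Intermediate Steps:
Q(u, P) = 8/(-4 + P)
r = 1/15 (r = 1/(55 - 40) = 1/15 ≈ 0.066667)
q = 29/15 (q = 8/(-4 + 8) - 1*1/15 = 8/4 - 1/15 = 8*(¼) - 1/15 = 2 - 1/15 = 29/15 ≈ 1.9333)
(q + 13*(-80)) - (-94*(-20) + 96) = (29/15 + 13*(-80)) - (-94*(-20) + 96) = (29/15 - 1040) - (1880 + 96) = -15571/15 - 1*1976 = -15571/15 - 1976 = -45211/15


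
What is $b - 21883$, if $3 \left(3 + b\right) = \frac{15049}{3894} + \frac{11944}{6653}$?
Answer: $- \frac{1700840861623}{77720346} \approx -21884.0$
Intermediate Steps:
$b = - \frac{86530105}{77720346}$ ($b = -3 + \frac{\frac{15049}{3894} + \frac{11944}{6653}}{3} = -3 + \frac{1}{3} \cdot \frac{146630933}{25906782} = -3 + \frac{146630933}{77720346} = - \frac{86530105}{77720346} \approx -1.1134$)
$b - 21883 = - \frac{86530105}{77720346} - 21883 = - \frac{1700840861623}{77720346}$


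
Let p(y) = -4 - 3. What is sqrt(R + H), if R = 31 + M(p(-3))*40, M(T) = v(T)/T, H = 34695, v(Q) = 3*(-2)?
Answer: sqrt(1703254)/7 ≈ 186.44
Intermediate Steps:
p(y) = -7
v(Q) = -6
M(T) = -6/T
R = 457/7 (R = 31 - 6/(-7)*40 = 31 - 6*(-1/7)*40 = 31 + (6/7)*40 = 31 + 240/7 = 457/7 ≈ 65.286)
sqrt(R + H) = sqrt(457/7 + 34695) = sqrt(243322/7) = sqrt(1703254)/7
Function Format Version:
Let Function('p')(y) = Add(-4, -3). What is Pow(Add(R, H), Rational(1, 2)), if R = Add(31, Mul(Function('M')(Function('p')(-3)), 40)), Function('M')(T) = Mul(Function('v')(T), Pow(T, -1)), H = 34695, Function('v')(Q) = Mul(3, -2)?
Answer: Mul(Rational(1, 7), Pow(1703254, Rational(1, 2))) ≈ 186.44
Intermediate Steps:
Function('p')(y) = -7
Function('v')(Q) = -6
Function('M')(T) = Mul(-6, Pow(T, -1))
R = Rational(457, 7) (R = Add(31, Mul(Mul(-6, Pow(-7, -1)), 40)) = Add(31, Mul(Mul(-6, Rational(-1, 7)), 40)) = Add(31, Mul(Rational(6, 7), 40)) = Add(31, Rational(240, 7)) = Rational(457, 7) ≈ 65.286)
Pow(Add(R, H), Rational(1, 2)) = Pow(Add(Rational(457, 7), 34695), Rational(1, 2)) = Pow(Rational(243322, 7), Rational(1, 2)) = Mul(Rational(1, 7), Pow(1703254, Rational(1, 2)))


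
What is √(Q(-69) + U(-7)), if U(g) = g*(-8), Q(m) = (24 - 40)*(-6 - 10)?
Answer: 2*√78 ≈ 17.664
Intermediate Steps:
Q(m) = 256 (Q(m) = -16*(-16) = 256)
U(g) = -8*g
√(Q(-69) + U(-7)) = √(256 - 8*(-7)) = √(256 + 56) = √312 = 2*√78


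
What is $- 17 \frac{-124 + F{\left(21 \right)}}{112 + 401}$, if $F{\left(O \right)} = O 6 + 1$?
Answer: $- \frac{17}{171} \approx -0.099415$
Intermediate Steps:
$F{\left(O \right)} = 1 + 6 O$ ($F{\left(O \right)} = 6 O + 1 = 1 + 6 O$)
$- 17 \frac{-124 + F{\left(21 \right)}}{112 + 401} = - 17 \frac{-124 + \left(1 + 6 \cdot 21\right)}{112 + 401} = - 17 \frac{-124 + \left(1 + 126\right)}{513} = - 17 \left(-124 + 127\right) \frac{1}{513} = - 17 \cdot 3 \cdot \frac{1}{513} = \left(-17\right) \frac{1}{171} = - \frac{17}{171}$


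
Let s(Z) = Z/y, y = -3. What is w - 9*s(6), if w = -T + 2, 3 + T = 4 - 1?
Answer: 20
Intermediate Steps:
s(Z) = -Z/3 (s(Z) = Z/(-3) = Z*(-1/3) = -Z/3)
T = 0 (T = -3 + (4 - 1) = -3 + 3 = 0)
w = 2 (w = -1*0 + 2 = 0 + 2 = 2)
w - 9*s(6) = 2 - (-3)*6 = 2 - 9*(-2) = 2 + 18 = 20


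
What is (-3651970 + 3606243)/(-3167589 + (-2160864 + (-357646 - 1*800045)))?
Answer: 45727/6486144 ≈ 0.0070499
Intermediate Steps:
(-3651970 + 3606243)/(-3167589 + (-2160864 + (-357646 - 1*800045))) = -45727/(-3167589 + (-2160864 + (-357646 - 800045))) = -45727/(-3167589 + (-2160864 - 1157691)) = -45727/(-3167589 - 3318555) = -45727/(-6486144) = -45727*(-1/6486144) = 45727/6486144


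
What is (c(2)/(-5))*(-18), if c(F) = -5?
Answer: -18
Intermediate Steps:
(c(2)/(-5))*(-18) = (-5/(-5))*(-18) = -⅕*(-5)*(-18) = 1*(-18) = -18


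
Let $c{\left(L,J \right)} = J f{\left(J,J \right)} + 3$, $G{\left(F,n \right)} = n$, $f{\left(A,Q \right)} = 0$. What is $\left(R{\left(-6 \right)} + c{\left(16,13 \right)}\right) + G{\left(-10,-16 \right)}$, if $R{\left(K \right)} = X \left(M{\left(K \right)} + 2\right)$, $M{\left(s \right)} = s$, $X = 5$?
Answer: $-33$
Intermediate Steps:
$R{\left(K \right)} = 10 + 5 K$ ($R{\left(K \right)} = 5 \left(K + 2\right) = 5 \left(2 + K\right) = 10 + 5 K$)
$c{\left(L,J \right)} = 3$ ($c{\left(L,J \right)} = J 0 + 3 = 0 + 3 = 3$)
$\left(R{\left(-6 \right)} + c{\left(16,13 \right)}\right) + G{\left(-10,-16 \right)} = \left(\left(10 + 5 \left(-6\right)\right) + 3\right) - 16 = \left(\left(10 - 30\right) + 3\right) - 16 = \left(-20 + 3\right) - 16 = -17 - 16 = -33$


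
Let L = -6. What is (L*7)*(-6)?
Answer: 252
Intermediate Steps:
(L*7)*(-6) = -6*7*(-6) = -42*(-6) = 252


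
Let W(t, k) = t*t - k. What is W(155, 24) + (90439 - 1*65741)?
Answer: 48699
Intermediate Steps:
W(t, k) = t² - k
W(155, 24) + (90439 - 1*65741) = (155² - 1*24) + (90439 - 1*65741) = (24025 - 24) + (90439 - 65741) = 24001 + 24698 = 48699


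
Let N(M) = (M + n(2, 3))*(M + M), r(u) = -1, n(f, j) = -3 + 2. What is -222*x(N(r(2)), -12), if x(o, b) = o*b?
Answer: 10656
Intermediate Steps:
n(f, j) = -1
N(M) = 2*M*(-1 + M) (N(M) = (M - 1)*(M + M) = (-1 + M)*(2*M) = 2*M*(-1 + M))
x(o, b) = b*o
-222*x(N(r(2)), -12) = -(-2664)*2*(-1)*(-1 - 1) = -(-2664)*2*(-1)*(-2) = -(-2664)*4 = -222*(-48) = 10656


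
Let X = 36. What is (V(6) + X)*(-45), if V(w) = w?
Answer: -1890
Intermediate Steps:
(V(6) + X)*(-45) = (6 + 36)*(-45) = 42*(-45) = -1890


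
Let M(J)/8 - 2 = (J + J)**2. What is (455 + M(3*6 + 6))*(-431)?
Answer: -8147193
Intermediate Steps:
M(J) = 16 + 32*J**2 (M(J) = 16 + 8*(J + J)**2 = 16 + 8*(2*J)**2 = 16 + 8*(4*J**2) = 16 + 32*J**2)
(455 + M(3*6 + 6))*(-431) = (455 + (16 + 32*(3*6 + 6)**2))*(-431) = (455 + (16 + 32*(18 + 6)**2))*(-431) = (455 + (16 + 32*24**2))*(-431) = (455 + (16 + 32*576))*(-431) = (455 + (16 + 18432))*(-431) = (455 + 18448)*(-431) = 18903*(-431) = -8147193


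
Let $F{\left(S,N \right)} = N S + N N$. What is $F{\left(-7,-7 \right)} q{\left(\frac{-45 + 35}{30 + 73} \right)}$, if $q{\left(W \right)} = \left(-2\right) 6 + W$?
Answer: $- \frac{122108}{103} \approx -1185.5$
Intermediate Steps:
$F{\left(S,N \right)} = N^{2} + N S$ ($F{\left(S,N \right)} = N S + N^{2} = N^{2} + N S$)
$q{\left(W \right)} = -12 + W$
$F{\left(-7,-7 \right)} q{\left(\frac{-45 + 35}{30 + 73} \right)} = - 7 \left(-7 - 7\right) \left(-12 + \frac{-45 + 35}{30 + 73}\right) = \left(-7\right) \left(-14\right) \left(-12 - \frac{10}{103}\right) = 98 \left(-12 - \frac{10}{103}\right) = 98 \left(- \frac{1246}{103}\right) = - \frac{122108}{103}$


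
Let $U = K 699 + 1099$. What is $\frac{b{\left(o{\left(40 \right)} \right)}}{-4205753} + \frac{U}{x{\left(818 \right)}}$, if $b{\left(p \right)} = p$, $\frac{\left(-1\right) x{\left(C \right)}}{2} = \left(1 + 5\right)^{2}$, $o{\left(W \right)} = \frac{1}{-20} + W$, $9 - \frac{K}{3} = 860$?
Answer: $\frac{18751854433669}{757035540} \approx 24770.0$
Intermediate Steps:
$K = -2553$ ($K = 27 - 2580 = -2553$)
$o{\left(W \right)} = - \frac{1}{20} + W$
$U = -1783448$ ($U = \left(-2553\right) 699 + 1099 = -1784547 + 1099 = -1783448$)
$x{\left(C \right)} = -72$ ($x{\left(C \right)} = - 2 \left(1 + 5\right)^{2} = - 2 \cdot 6^{2} = \left(-2\right) 36 = -72$)
$\frac{b{\left(o{\left(40 \right)} \right)}}{-4205753} + \frac{U}{x{\left(818 \right)}} = \frac{- \frac{1}{20} + 40}{-4205753} - \frac{1783448}{-72} = \frac{799}{20} \left(- \frac{1}{4205753}\right) - - \frac{222931}{9} = - \frac{799}{84115060} + \frac{222931}{9} = \frac{18751854433669}{757035540}$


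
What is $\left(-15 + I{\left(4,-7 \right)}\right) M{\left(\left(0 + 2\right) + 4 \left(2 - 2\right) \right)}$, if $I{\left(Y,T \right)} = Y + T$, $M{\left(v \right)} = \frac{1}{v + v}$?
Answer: $- \frac{9}{2} \approx -4.5$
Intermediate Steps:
$M{\left(v \right)} = \frac{1}{2 v}$
$I{\left(Y,T \right)} = T + Y$
$\left(-15 + I{\left(4,-7 \right)}\right) M{\left(\left(0 + 2\right) + 4 \left(2 - 2\right) \right)} = \left(-15 + \left(-7 + 4\right)\right) \frac{1}{2 \left(\left(0 + 2\right) + 4 \left(2 - 2\right)\right)} = \left(-15 - 3\right) \frac{1}{2 \left(2 + 4 \cdot 0\right)} = - 18 \frac{1}{2 \left(2 + 0\right)} = - 18 \frac{1}{2 \cdot 2} = - 18 \cdot \frac{1}{2} \cdot \frac{1}{2} = \left(-18\right) \frac{1}{4} = - \frac{9}{2}$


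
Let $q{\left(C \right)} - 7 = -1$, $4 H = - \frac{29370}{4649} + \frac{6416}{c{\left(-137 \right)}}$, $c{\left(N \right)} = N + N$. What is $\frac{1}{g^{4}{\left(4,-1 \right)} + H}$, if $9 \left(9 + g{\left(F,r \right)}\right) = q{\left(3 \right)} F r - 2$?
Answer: $\frac{8357572386}{166910478757625} \approx 5.0072 \cdot 10^{-5}$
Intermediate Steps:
$c{\left(N \right)} = 2 N$
$H = - \frac{9468841}{1273826}$ ($H = \frac{- \frac{29370}{4649} + \frac{6416}{2 \left(-137\right)}}{4} = \frac{\left(-29370\right) \frac{1}{4649} + \frac{6416}{-274}}{4} = \frac{- \frac{29370}{4649} + 6416 \left(- \frac{1}{274}\right)}{4} = \frac{- \frac{29370}{4649} - \frac{3208}{137}}{4} = \frac{1}{4} \left(- \frac{18937682}{636913}\right) = - \frac{9468841}{1273826} \approx -7.4334$)
$q{\left(C \right)} = 6$ ($q{\left(C \right)} = 7 - 1 = 6$)
$g{\left(F,r \right)} = - \frac{83}{9} + \frac{2 F r}{3}$ ($g{\left(F,r \right)} = -9 + \frac{6 F r - 2}{9} = -9 + \frac{-2 + 6 F r}{9} = -9 + \left(- \frac{2}{9} + \frac{2 F r}{3}\right) = - \frac{83}{9} + \frac{2 F r}{3}$)
$\frac{1}{g^{4}{\left(4,-1 \right)} + H} = \frac{1}{\left(- \frac{83}{9} + \frac{2}{3} \cdot 4 \left(-1\right)\right)^{4} - \frac{9468841}{1273826}} = \frac{1}{\left(- \frac{83}{9} - \frac{8}{3}\right)^{4} - \frac{9468841}{1273826}} = \frac{1}{\left(- \frac{107}{9}\right)^{4} - \frac{9468841}{1273826}} = \frac{1}{\frac{131079601}{6561} - \frac{9468841}{1273826}} = \frac{1}{\frac{166910478757625}{8357572386}} = \frac{8357572386}{166910478757625}$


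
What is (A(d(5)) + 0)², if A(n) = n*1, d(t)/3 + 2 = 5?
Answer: 81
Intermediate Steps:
d(t) = 9 (d(t) = -6 + 3*5 = -6 + 15 = 9)
A(n) = n
(A(d(5)) + 0)² = (9 + 0)² = 9² = 81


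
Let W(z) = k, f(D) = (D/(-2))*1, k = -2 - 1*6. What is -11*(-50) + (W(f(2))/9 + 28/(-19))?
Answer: 93646/171 ≈ 547.64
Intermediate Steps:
k = -8 (k = -2 - 6 = -8)
f(D) = -D/2 (f(D) = (D*(-½))*1 = -D/2*1 = -D/2)
W(z) = -8
-11*(-50) + (W(f(2))/9 + 28/(-19)) = -11*(-50) + (-8/9 + 28/(-19)) = 550 + (-8*⅑ + 28*(-1/19)) = 550 + (-8/9 - 28/19) = 550 - 404/171 = 93646/171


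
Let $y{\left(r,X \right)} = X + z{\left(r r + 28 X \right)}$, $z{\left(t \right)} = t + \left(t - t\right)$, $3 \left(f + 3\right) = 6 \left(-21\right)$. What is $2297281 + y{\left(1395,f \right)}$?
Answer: $4242001$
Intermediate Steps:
$f = -45$ ($f = -3 + \frac{6 \left(-21\right)}{3} = -3 + \frac{1}{3} \left(-126\right) = -3 - 42 = -45$)
$z{\left(t \right)} = t$ ($z{\left(t \right)} = t + 0 = t$)
$y{\left(r,X \right)} = r^{2} + 29 X$ ($y{\left(r,X \right)} = X + \left(r r + 28 X\right) = X + \left(r^{2} + 28 X\right) = r^{2} + 29 X$)
$2297281 + y{\left(1395,f \right)} = 2297281 + \left(1395^{2} + 29 \left(-45\right)\right) = 2297281 + \left(1946025 - 1305\right) = 2297281 + 1944720 = 4242001$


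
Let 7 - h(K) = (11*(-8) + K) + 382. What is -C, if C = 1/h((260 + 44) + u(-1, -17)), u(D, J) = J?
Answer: 1/574 ≈ 0.0017422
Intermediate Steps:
h(K) = -287 - K (h(K) = 7 - ((11*(-8) + K) + 382) = 7 - ((-88 + K) + 382) = 7 - (294 + K) = 7 + (-294 - K) = -287 - K)
C = -1/574 (C = 1/(-287 - ((260 + 44) - 17)) = 1/(-287 - (304 - 17)) = 1/(-287 - 1*287) = 1/(-287 - 287) = 1/(-574) = -1/574 ≈ -0.0017422)
-C = -1*(-1/574) = 1/574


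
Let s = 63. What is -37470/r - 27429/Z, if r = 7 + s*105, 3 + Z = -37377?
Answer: -29023661/5893580 ≈ -4.9246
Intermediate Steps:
Z = -37380 (Z = -3 - 37377 = -37380)
r = 6622 (r = 7 + 63*105 = 7 + 6615 = 6622)
-37470/r - 27429/Z = -37470/6622 - 27429/(-37380) = -37470*1/6622 - 27429*(-1/37380) = -18735/3311 + 9143/12460 = -29023661/5893580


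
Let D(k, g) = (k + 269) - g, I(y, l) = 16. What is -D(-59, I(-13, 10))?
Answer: -194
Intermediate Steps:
D(k, g) = 269 + k - g (D(k, g) = (269 + k) - g = 269 + k - g)
-D(-59, I(-13, 10)) = -(269 - 59 - 1*16) = -(269 - 59 - 16) = -1*194 = -194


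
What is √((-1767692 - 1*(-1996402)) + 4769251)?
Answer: 3*√555329 ≈ 2235.6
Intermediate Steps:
√((-1767692 - 1*(-1996402)) + 4769251) = √((-1767692 + 1996402) + 4769251) = √(228710 + 4769251) = √4997961 = 3*√555329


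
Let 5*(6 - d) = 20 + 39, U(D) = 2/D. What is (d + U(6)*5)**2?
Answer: 3844/225 ≈ 17.084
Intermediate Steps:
d = -29/5 (d = 6 - (20 + 39)/5 = 6 - 1/5*59 = 6 - 59/5 = -29/5 ≈ -5.8000)
(d + U(6)*5)**2 = (-29/5 + (2/6)*5)**2 = (-29/5 + (2*(1/6))*5)**2 = (-29/5 + (1/3)*5)**2 = (-29/5 + 5/3)**2 = (-62/15)**2 = 3844/225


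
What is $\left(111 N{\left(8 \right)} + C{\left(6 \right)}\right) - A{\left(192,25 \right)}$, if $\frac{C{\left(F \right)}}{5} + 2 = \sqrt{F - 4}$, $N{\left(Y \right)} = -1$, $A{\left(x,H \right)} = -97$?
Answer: $-24 + 5 \sqrt{2} \approx -16.929$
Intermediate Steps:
$C{\left(F \right)} = -10 + 5 \sqrt{-4 + F}$ ($C{\left(F \right)} = -10 + 5 \sqrt{F - 4} = -10 + 5 \sqrt{-4 + F}$)
$\left(111 N{\left(8 \right)} + C{\left(6 \right)}\right) - A{\left(192,25 \right)} = \left(111 \left(-1\right) - \left(10 - 5 \sqrt{-4 + 6}\right)\right) - -97 = \left(-111 - \left(10 - 5 \sqrt{2}\right)\right) + 97 = \left(-121 + 5 \sqrt{2}\right) + 97 = -24 + 5 \sqrt{2}$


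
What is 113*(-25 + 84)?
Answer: 6667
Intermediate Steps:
113*(-25 + 84) = 113*59 = 6667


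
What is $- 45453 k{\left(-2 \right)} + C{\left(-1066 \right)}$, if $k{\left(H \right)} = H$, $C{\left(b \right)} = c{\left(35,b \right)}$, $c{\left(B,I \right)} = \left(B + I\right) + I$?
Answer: $88809$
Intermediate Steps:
$c{\left(B,I \right)} = B + 2 I$
$C{\left(b \right)} = 35 + 2 b$
$- 45453 k{\left(-2 \right)} + C{\left(-1066 \right)} = \left(-45453\right) \left(-2\right) + \left(35 + 2 \left(-1066\right)\right) = 90906 + \left(35 - 2132\right) = 90906 - 2097 = 88809$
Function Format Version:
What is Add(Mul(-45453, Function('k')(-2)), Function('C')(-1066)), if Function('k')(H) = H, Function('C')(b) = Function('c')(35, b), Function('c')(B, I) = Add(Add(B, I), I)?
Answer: 88809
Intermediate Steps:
Function('c')(B, I) = Add(B, Mul(2, I))
Function('C')(b) = Add(35, Mul(2, b))
Add(Mul(-45453, Function('k')(-2)), Function('C')(-1066)) = Add(Mul(-45453, -2), Add(35, Mul(2, -1066))) = Add(90906, Add(35, -2132)) = Add(90906, -2097) = 88809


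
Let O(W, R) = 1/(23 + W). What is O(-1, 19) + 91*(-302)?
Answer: -604603/22 ≈ -27482.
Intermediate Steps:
O(-1, 19) + 91*(-302) = 1/(23 - 1) + 91*(-302) = 1/22 - 27482 = -604603/22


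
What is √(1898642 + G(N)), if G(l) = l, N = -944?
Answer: √1897698 ≈ 1377.6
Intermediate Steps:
√(1898642 + G(N)) = √(1898642 - 944) = √1897698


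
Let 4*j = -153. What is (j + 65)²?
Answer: 11449/16 ≈ 715.56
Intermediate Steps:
j = -153/4 (j = (¼)*(-153) = -153/4 ≈ -38.250)
(j + 65)² = (-153/4 + 65)² = (107/4)² = 11449/16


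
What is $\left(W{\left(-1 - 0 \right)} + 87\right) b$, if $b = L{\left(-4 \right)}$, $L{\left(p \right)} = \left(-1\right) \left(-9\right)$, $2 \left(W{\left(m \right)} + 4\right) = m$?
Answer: $\frac{1485}{2} \approx 742.5$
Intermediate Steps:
$W{\left(m \right)} = -4 + \frac{m}{2}$
$L{\left(p \right)} = 9$
$b = 9$
$\left(W{\left(-1 - 0 \right)} + 87\right) b = \left(\left(-4 + \frac{-1 - 0}{2}\right) + 87\right) 9 = \left(\left(-4 + \frac{-1 + 0}{2}\right) + 87\right) 9 = \left(\left(-4 + \frac{1}{2} \left(-1\right)\right) + 87\right) 9 = \left(\left(-4 - \frac{1}{2}\right) + 87\right) 9 = \left(- \frac{9}{2} + 87\right) 9 = \frac{165}{2} \cdot 9 = \frac{1485}{2}$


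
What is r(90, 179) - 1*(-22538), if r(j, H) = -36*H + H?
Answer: 16273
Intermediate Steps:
r(j, H) = -35*H
r(90, 179) - 1*(-22538) = -35*179 - 1*(-22538) = -6265 + 22538 = 16273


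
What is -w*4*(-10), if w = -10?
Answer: -400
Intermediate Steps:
-w*4*(-10) = -(-10*4)*(-10) = -(-40)*(-10) = -1*400 = -400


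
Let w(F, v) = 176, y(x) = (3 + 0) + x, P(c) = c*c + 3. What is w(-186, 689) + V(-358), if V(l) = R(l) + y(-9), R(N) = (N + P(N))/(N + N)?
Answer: -6089/716 ≈ -8.5042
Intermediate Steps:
P(c) = 3 + c² (P(c) = c² + 3 = 3 + c²)
R(N) = (3 + N + N²)/(2*N) (R(N) = (N + (3 + N²))/(N + N) = (3 + N + N²)/((2*N)) = (3 + N + N²)*(1/(2*N)) = (3 + N + N²)/(2*N))
y(x) = 3 + x
V(l) = -6 + (3 + l + l²)/(2*l) (V(l) = (3 + l + l²)/(2*l) + (3 - 9) = (3 + l + l²)/(2*l) - 6 = -6 + (3 + l + l²)/(2*l))
w(-186, 689) + V(-358) = 176 + (½)*(3 + (-358)² - 11*(-358))/(-358) = 176 + (½)*(-1/358)*(3 + 128164 + 3938) = 176 + (½)*(-1/358)*132105 = 176 - 132105/716 = -6089/716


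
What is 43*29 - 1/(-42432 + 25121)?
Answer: 21586818/17311 ≈ 1247.0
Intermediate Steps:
43*29 - 1/(-42432 + 25121) = 1247 - 1/(-17311) = 1247 - 1*(-1/17311) = 1247 + 1/17311 = 21586818/17311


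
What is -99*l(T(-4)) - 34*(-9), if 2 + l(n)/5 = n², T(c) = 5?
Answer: -11079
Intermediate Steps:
l(n) = -10 + 5*n²
-99*l(T(-4)) - 34*(-9) = -99*(-10 + 5*5²) - 34*(-9) = -99*(-10 + 5*25) + 306 = -99*(-10 + 125) + 306 = -99*115 + 306 = -11385 + 306 = -11079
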